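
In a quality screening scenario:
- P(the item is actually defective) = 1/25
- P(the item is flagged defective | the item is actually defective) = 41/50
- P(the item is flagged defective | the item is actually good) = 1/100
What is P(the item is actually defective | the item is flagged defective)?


Using Bayes' theorem:
P(A|B) = P(B|A)·P(A) / P(B)

P(the item is flagged defective) = 41/50 × 1/25 + 1/100 × 24/25
= 41/1250 + 6/625 = 53/1250

P(the item is actually defective|the item is flagged defective) = (41/1250) / (53/1250) = 41/53

P(the item is actually defective|the item is flagged defective) = 41/53 ≈ 77.36%


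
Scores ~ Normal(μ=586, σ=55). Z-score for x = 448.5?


z = (x - μ)/σ = (448.5 - 586)/55 = -2.5

z = -2.5


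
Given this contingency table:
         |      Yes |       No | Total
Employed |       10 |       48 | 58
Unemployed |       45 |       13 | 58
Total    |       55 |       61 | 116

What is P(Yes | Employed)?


P(Yes | Employed) = 10/(10+48) = 10/58 = 5/29

P(Yes|Employed) = 5/29 ≈ 17.24%


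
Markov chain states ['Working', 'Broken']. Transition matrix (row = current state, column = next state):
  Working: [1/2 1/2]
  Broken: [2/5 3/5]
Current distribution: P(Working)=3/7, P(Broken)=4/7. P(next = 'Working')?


P(next=Working) = Σᵢ P(now=i)×P(i→Working)
= 3/7×1/2 + 4/7×2/5
= 3/14 + 8/35 = 31/70

P = 31/70 ≈ 0.4429


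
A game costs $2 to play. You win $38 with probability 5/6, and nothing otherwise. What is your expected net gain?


E[gain] = (38-2)×5/6 + (-2)×1/6
= 30 - 1/3 = 89/3

Expected net gain = $89/3 ≈ $29.67


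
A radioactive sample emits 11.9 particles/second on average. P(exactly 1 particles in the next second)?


Poisson(λ=11.9): P(X=1) = e^(-λ)×λ^k/k!
= e^(-11.9) × 11.9^1 / 1!
≈ 6.790404807e-06 × 11.9 / 1 ≈ 0.000081

P(X=1) ≈ 0.000081 ≈ 0.01%


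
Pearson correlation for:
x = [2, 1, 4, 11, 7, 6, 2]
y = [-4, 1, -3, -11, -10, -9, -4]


n=7, Σx=33, Σy=-40, Σxy=-272, Σx²=231, Σy²=344
r = (7×(-272) - 33×(-40))/√((7×231 - 33²)(7×344 - (-40)²))
= -584/√(528×808) = -584/√426624 ≈ -584/653.1646 ≈ -0.8941

r ≈ -0.8941


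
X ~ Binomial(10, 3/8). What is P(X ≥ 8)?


P(X ≥ 8) = Σ P(X=i) for i=8..10
P(X=8) = 7381125/1073741824
P(X=9) = 492075/536870912
P(X=10) = 59049/1073741824
Sum = 2106081/268435456

P(X ≥ 8) = 2106081/268435456 ≈ 0.78%


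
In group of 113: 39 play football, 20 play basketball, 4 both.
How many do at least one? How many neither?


|A∪B| = 39+20-4 = 55
Neither = 113-55 = 58

At least one: 55; Neither: 58


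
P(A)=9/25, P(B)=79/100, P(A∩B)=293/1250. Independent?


P(A)×P(B) = 711/2500
P(A∩B) = 293/1250
Not equal → NOT independent

No, not independent


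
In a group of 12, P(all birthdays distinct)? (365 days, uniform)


P(all different) = Π(365-i)/365 for i=0..11
= (365/365)×(364/365)×...×(354/365)
= 0.832975

P ≈ 0.8330 ≈ 83.30%


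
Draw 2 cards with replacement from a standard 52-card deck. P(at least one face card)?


P(not a face card) = 40/52 = 10/13
P(none in 2 draws) = (10/13)^2 = 100/169
P(≥1 face card) = 1 - 100/169 = 69/169

P = 69/169 ≈ 40.83%


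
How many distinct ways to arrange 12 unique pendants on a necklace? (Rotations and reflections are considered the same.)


Free circular arrangements: rotations and reflections both identified.
(n-1)!/2 = 11!/2 = 39916800/2 = 19958400

19958400


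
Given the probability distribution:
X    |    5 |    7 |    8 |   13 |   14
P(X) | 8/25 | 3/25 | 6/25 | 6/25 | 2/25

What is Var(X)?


E[X] = 43/5
E[X²] = 2137/25
Var(X) = E[X²] - (E[X])² = 2137/25 - 1849/25 = 288/25

Var(X) = 288/25 ≈ 11.5200


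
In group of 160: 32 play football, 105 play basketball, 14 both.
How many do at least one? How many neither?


|A∪B| = 32+105-14 = 123
Neither = 160-123 = 37

At least one: 123; Neither: 37


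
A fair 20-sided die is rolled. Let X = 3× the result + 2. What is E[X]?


E[die] = (1+20)/2 = 21/2
E[X] = 3×21/2 + 2 = 67/2

E[X] = 67/2


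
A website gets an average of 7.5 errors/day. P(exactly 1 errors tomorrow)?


Poisson(λ=7.5): P(X=1) = e^(-λ)×λ^k/k!
= e^(-7.5) × 7.5^1 / 1!
≈ 0.0005530843701 × 7.5 / 1 ≈ 0.004148

P(X=1) ≈ 0.004148 ≈ 0.41%


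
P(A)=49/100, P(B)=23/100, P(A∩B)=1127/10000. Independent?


P(A)×P(B) = 1127/10000
P(A∩B) = 1127/10000
Equal ✓ → Independent

Yes, independent


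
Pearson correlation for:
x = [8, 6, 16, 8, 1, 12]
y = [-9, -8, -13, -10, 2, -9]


n=6, Σx=51, Σy=-47, Σxy=-514, Σx²=565, Σy²=499
r = (6×(-514) - 51×(-47))/√((6×565 - 51²)(6×499 - (-47)²))
= -687/√(789×785) = -687/√619365 ≈ -687/786.9975 ≈ -0.8729

r ≈ -0.8729


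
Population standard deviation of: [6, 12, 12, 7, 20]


Mean = 57/5
  (6-57/5)²=729/25
  (12-57/5)²=9/25
  (12-57/5)²=9/25
  (7-57/5)²=484/25
  (20-57/5)²=1849/25
Σ(x-μ)² = 616/5
σ² = (616/5)/5 = 616/25

σ = √(616/25) ≈ 4.9639


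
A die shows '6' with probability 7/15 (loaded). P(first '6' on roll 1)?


Geometric: P(X=1) = (1-p)^(k-1)×p = (8/15)^0×7/15 = 7/15

P(X=1) = 7/15 ≈ 46.67%


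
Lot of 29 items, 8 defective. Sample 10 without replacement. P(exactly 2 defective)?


Hypergeometric: C(8,2)×C(21,8)/C(29,10)
= 28×203490/20030010 = 27132/95381

P(X=2) = 27132/95381 ≈ 28.45%


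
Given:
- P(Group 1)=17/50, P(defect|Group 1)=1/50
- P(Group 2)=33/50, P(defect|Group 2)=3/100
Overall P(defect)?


P(B) = Σ P(B|Aᵢ)×P(Aᵢ)
  1/50×17/50 = 17/2500
  3/100×33/50 = 99/5000
Sum = 133/5000

P(defect) = 133/5000 ≈ 2.66%


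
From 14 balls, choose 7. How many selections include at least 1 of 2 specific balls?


Complement: C(14,7) - C(12,7) = 3432 - 792 = 2640

2640


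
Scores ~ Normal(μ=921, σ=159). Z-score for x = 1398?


z = (x - μ)/σ = (1398 - 921)/159 = 3.0

z = 3.0


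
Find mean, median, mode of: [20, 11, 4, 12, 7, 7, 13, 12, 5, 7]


Sorted: [4, 5, 7, 7, 7, 11, 12, 12, 13, 20]
Mean = 98/10 = 49/5
Median = 9
Freq: {20: 1, 11: 1, 4: 1, 12: 2, 7: 3, 13: 1, 5: 1}
Mode: [7]

Mean=49/5, Median=9, Mode=7


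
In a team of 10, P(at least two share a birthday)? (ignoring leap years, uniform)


P(all different) = Π(365-i)/365 for i=0..9
= 0.883052
P(match) = 1 - 0.883052 = 0.116948

P ≈ 0.1169 ≈ 11.69%


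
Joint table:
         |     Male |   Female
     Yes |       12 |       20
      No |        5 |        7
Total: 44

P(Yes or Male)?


P(Yes∨Male) = P(Yes) + P(Male) - P(Yes∧Male)
= (32 + 17 - 12)/44 = 37/44

P = 37/44 ≈ 84.09%


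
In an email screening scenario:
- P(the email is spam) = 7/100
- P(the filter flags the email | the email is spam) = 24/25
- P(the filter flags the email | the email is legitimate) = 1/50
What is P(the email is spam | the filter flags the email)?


Using Bayes' theorem:
P(A|B) = P(B|A)·P(A) / P(B)

P(the filter flags the email) = 24/25 × 7/100 + 1/50 × 93/100
= 42/625 + 93/5000 = 429/5000

P(the email is spam|the filter flags the email) = (42/625) / (429/5000) = 112/143

P(the email is spam|the filter flags the email) = 112/143 ≈ 78.32%


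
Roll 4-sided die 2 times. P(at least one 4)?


P(no 4)^2 = (3/4)^2 = 9/16
P(≥1) = 1 - 9/16 = 7/16

P = 7/16 ≈ 43.75%


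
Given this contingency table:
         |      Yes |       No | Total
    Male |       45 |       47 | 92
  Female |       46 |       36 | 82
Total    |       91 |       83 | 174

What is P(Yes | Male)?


P(Yes | Male) = 45/(45+47) = 45/92

P(Yes|Male) = 45/92 ≈ 48.91%


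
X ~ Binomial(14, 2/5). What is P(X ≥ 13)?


P(X ≥ 13) = Σ P(X=i) for i=13..14
P(X=13) = 344064/6103515625
P(X=14) = 16384/6103515625
Sum = 360448/6103515625

P(X ≥ 13) = 360448/6103515625 ≈ 0.01%


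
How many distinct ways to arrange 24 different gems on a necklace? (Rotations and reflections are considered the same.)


Free circular arrangements: rotations and reflections both identified.
(n-1)!/2 = 23!/2 = 25852016738884976640000/2 = 12926008369442488320000

12926008369442488320000


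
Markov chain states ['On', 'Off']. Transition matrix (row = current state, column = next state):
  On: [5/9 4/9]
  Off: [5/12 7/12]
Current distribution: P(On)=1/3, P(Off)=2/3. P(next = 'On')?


P(next=On) = Σᵢ P(now=i)×P(i→On)
= 1/3×5/9 + 2/3×5/12
= 5/27 + 5/18 = 25/54

P = 25/54 ≈ 0.4630


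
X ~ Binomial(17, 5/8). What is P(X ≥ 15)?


P(X ≥ 15) = Σ P(X=i) for i=15..17
P(X=15) = 4669189453125/281474976710656
P(X=16) = 7781982421875/2251799813685248
P(X=17) = 762939453125/2251799813685248
Sum = 1434326171875/70368744177664

P(X ≥ 15) = 1434326171875/70368744177664 ≈ 2.04%


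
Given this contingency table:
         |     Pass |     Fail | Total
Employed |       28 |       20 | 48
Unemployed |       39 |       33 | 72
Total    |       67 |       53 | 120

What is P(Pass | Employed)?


P(Pass | Employed) = 28/(28+20) = 28/48 = 7/12

P(Pass|Employed) = 7/12 ≈ 58.33%


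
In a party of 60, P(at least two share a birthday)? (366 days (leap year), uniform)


P(all different) = Π(366-i)/366 for i=0..59
= 0.005966
P(match) = 1 - 0.005966 = 0.994034

P ≈ 0.9940 ≈ 99.40%


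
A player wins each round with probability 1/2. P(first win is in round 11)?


Geometric: P(X=11) = (1-p)^(k-1)×p = (1/2)^10×1/2 = 1/2048

P(X=11) = 1/2048 ≈ 0.05%


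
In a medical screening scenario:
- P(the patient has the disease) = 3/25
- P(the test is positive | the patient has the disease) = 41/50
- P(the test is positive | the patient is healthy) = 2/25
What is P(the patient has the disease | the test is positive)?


Using Bayes' theorem:
P(A|B) = P(B|A)·P(A) / P(B)

P(the test is positive) = 41/50 × 3/25 + 2/25 × 22/25
= 123/1250 + 44/625 = 211/1250

P(the patient has the disease|the test is positive) = (123/1250) / (211/1250) = 123/211

P(the patient has the disease|the test is positive) = 123/211 ≈ 58.29%


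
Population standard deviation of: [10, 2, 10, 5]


Mean = 27/4
  (10-27/4)²=169/16
  (2-27/4)²=361/16
  (10-27/4)²=169/16
  (5-27/4)²=49/16
Σ(x-μ)² = 187/4
σ² = (187/4)/4 = 187/16

σ = √(187/16) ≈ 3.4187


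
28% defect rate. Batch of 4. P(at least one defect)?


P(all good) = (18/25)^4 = 104976/390625
P(≥1 defect) = 285649/390625

P = 285649/390625 ≈ 73.13%


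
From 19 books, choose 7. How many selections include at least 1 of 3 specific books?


Complement: C(19,7) - C(16,7) = 50388 - 11440 = 38948

38948


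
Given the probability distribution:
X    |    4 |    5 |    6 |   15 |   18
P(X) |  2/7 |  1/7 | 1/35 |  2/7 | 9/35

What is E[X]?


E[X] = Σ x·P(X=x)
= (4)×(2/7) + (5)×(1/7) + (6)×(1/35) + (15)×(2/7) + (18)×(9/35)
= 383/35

E[X] = 383/35


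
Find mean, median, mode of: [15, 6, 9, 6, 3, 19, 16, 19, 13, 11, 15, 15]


Sorted: [3, 6, 6, 9, 11, 13, 15, 15, 15, 16, 19, 19]
Mean = 147/12 = 49/4
Median = 14
Freq: {15: 3, 6: 2, 9: 1, 3: 1, 19: 2, 16: 1, 13: 1, 11: 1}
Mode: [15]

Mean=49/4, Median=14, Mode=15


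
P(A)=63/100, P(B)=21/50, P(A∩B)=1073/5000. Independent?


P(A)×P(B) = 1323/5000
P(A∩B) = 1073/5000
Not equal → NOT independent

No, not independent


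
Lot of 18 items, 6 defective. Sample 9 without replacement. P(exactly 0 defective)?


Hypergeometric: C(6,0)×C(12,9)/C(18,9)
= 1×220/48620 = 1/221

P(X=0) = 1/221 ≈ 0.45%


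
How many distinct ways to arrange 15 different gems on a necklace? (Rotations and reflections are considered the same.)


Free circular arrangements: rotations and reflections both identified.
(n-1)!/2 = 14!/2 = 87178291200/2 = 43589145600

43589145600


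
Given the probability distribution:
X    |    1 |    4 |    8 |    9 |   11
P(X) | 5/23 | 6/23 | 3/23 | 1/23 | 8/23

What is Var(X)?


E[X] = 150/23
E[X²] = 1342/23
Var(X) = E[X²] - (E[X])² = 1342/23 - 22500/529 = 8366/529

Var(X) = 8366/529 ≈ 15.8147


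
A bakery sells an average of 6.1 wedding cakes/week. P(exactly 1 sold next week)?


Poisson(λ=6.1): P(X=1) = e^(-λ)×λ^k/k!
= e^(-6.1) × 6.1^1 / 1!
≈ 0.002242867719 × 6.1 / 1 ≈ 0.013681

P(X=1) ≈ 0.013681 ≈ 1.37%


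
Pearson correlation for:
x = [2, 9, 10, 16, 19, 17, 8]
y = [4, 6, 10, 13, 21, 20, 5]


n=7, Σx=81, Σy=79, Σxy=1149, Σx²=1155, Σy²=1187
r = (7×1149 - 81×79)/√((7×1155 - 81²)(7×1187 - 79²))
= 1644/√(1524×2068) = 1644/√3151632 ≈ 1644/1775.2836 ≈ 0.9260

r ≈ 0.9260


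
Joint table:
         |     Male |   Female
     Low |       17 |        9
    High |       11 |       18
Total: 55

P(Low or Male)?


P(Low∨Male) = P(Low) + P(Male) - P(Low∧Male)
= (26 + 28 - 17)/55 = 37/55

P = 37/55 ≈ 67.27%


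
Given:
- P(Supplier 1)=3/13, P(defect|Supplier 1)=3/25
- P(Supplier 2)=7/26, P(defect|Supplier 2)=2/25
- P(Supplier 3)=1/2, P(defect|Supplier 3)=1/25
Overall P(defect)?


P(B) = Σ P(B|Aᵢ)×P(Aᵢ)
  3/25×3/13 = 9/325
  2/25×7/26 = 7/325
  1/25×1/2 = 1/50
Sum = 9/130

P(defect) = 9/130 ≈ 6.92%


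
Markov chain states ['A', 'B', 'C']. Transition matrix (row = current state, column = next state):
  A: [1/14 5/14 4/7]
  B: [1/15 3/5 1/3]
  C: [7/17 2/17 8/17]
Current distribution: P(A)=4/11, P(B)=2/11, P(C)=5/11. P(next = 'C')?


P(next=C) = Σᵢ P(now=i)×P(i→C)
= 4/11×4/7 + 2/11×1/3 + 5/11×8/17
= 16/77 + 2/33 + 40/187 = 1894/3927

P = 1894/3927 ≈ 0.4823


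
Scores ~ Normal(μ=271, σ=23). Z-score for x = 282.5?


z = (x - μ)/σ = (282.5 - 271)/23 = 0.5

z = 0.5


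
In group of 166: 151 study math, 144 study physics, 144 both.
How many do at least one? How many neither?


|A∪B| = 151+144-144 = 151
Neither = 166-151 = 15

At least one: 151; Neither: 15


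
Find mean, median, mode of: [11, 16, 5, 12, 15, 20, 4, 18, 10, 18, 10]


Sorted: [4, 5, 10, 10, 11, 12, 15, 16, 18, 18, 20]
Mean = 139/11
Median = 12
Freq: {11: 1, 16: 1, 5: 1, 12: 1, 15: 1, 20: 1, 4: 1, 18: 2, 10: 2}
Mode: [10, 18]

Mean=139/11, Median=12, Mode=[10, 18]


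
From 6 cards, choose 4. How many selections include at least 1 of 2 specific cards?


Complement: C(6,4) - C(4,4) = 15 - 1 = 14

14


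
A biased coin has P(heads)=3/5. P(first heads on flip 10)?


Geometric: P(X=10) = (1-p)^(k-1)×p = (2/5)^9×3/5 = 1536/9765625

P(X=10) = 1536/9765625 ≈ 0.02%


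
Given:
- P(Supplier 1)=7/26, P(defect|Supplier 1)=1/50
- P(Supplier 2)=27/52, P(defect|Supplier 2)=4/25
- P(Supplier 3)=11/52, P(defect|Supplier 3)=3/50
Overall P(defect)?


P(B) = Σ P(B|Aᵢ)×P(Aᵢ)
  1/50×7/26 = 7/1300
  4/25×27/52 = 27/325
  3/50×11/52 = 33/2600
Sum = 263/2600

P(defect) = 263/2600 ≈ 10.12%


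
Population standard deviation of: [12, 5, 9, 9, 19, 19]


Mean = 73/6
  (12-73/6)²=1/36
  (5-73/6)²=1849/36
  (9-73/6)²=361/36
  (9-73/6)²=361/36
  (19-73/6)²=1681/36
  (19-73/6)²=1681/36
Σ(x-μ)² = 989/6
σ² = (989/6)/6 = 989/36

σ = √(989/36) ≈ 5.2414


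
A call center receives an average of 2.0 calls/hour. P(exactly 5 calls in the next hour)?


Poisson(λ=2.0): P(X=5) = e^(-λ)×λ^k/k!
= e^(-2.0) × 2.0^5 / 5!
≈ 0.1353352832 × 32 / 120 ≈ 0.036089

P(X=5) ≈ 0.036089 ≈ 3.61%


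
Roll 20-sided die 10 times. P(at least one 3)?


P(no 3)^10 = (19/20)^10 = 6131066257801/10240000000000
P(≥1) = 1 - 6131066257801/10240000000000 = 4108933742199/10240000000000

P = 4108933742199/10240000000000 ≈ 40.13%


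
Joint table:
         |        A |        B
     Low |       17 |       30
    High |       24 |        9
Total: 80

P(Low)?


P(Low) = (17+30)/80 = 47/80

P(Low) = 47/80 ≈ 58.75%


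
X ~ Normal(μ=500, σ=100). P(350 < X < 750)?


z₁=(350-500)/100=-1.5, z₂=(750-500)/100=2.5
P = Φ(2.5) - Φ(-1.5) = 0.993790 - 0.066807 = 0.926983 ≈ 0.9270

P(350 < X < 750) ≈ 0.9270


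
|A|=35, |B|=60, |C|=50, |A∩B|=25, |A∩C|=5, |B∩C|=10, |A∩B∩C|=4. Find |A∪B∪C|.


|A∪B∪C| = 35+60+50-25-5-10+4 = 109

|A∪B∪C| = 109


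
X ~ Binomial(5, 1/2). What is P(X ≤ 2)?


P(X ≤ 2) = Σ P(X=i) for i=0..2
P(X=0) = 1/32
P(X=1) = 5/32
P(X=2) = 5/16
Sum = 1/2

P(X ≤ 2) = 1/2 ≈ 50.00%


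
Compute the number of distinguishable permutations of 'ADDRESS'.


Letters: 7, freq: {'A': 1, 'D': 2, 'R': 1, 'E': 1, 'S': 2}
7!/(1!×2!×1!×1!×2!) = 5040/4 = 1260

1260


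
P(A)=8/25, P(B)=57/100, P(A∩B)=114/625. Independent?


P(A)×P(B) = 114/625
P(A∩B) = 114/625
Equal ✓ → Independent

Yes, independent


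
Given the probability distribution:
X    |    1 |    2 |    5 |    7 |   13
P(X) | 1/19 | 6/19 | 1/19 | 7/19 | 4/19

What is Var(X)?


E[X] = 119/19
E[X²] = 1069/19
Var(X) = E[X²] - (E[X])² = 1069/19 - 14161/361 = 6150/361

Var(X) = 6150/361 ≈ 17.0360


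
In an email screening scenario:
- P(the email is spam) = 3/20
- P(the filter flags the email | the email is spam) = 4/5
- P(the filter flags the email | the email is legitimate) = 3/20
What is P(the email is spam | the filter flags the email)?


Using Bayes' theorem:
P(A|B) = P(B|A)·P(A) / P(B)

P(the filter flags the email) = 4/5 × 3/20 + 3/20 × 17/20
= 3/25 + 51/400 = 99/400

P(the email is spam|the filter flags the email) = (3/25) / (99/400) = 16/33

P(the email is spam|the filter flags the email) = 16/33 ≈ 48.48%


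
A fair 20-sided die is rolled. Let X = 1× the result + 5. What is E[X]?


E[die] = (1+20)/2 = 21/2
E[X] = 1×21/2 + 5 = 31/2

E[X] = 31/2


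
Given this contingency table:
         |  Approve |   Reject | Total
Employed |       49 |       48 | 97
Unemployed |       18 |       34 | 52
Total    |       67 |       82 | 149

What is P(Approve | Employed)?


P(Approve | Employed) = 49/(49+48) = 49/97

P(Approve|Employed) = 49/97 ≈ 50.52%


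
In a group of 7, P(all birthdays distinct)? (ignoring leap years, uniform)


P(all different) = Π(365-i)/365 for i=0..6
= (365/365)×(364/365)×...×(359/365)
= 0.943764

P ≈ 0.9438 ≈ 94.38%


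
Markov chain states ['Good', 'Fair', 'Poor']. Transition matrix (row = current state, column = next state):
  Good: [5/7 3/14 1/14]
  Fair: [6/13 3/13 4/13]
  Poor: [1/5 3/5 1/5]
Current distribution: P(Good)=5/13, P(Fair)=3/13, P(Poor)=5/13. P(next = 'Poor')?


P(next=Poor) = Σᵢ P(now=i)×P(i→Poor)
= 5/13×1/14 + 3/13×4/13 + 5/13×1/5
= 5/182 + 12/169 + 1/13 = 415/2366

P = 415/2366 ≈ 0.1754


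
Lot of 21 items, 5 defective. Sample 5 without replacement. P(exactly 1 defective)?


Hypergeometric: C(5,1)×C(16,4)/C(21,5)
= 5×1820/20349 = 1300/2907

P(X=1) = 1300/2907 ≈ 44.72%


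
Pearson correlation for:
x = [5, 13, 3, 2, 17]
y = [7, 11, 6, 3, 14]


n=5, Σx=40, Σy=41, Σxy=440, Σx²=496, Σy²=411
r = (5×440 - 40×41)/√((5×496 - 40²)(5×411 - 41²))
= 560/√(880×374) = 560/√329120 ≈ 560/573.6898 ≈ 0.9761

r ≈ 0.9761


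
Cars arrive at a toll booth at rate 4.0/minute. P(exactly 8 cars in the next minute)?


Poisson(λ=4.0): P(X=8) = e^(-λ)×λ^k/k!
= e^(-4.0) × 4.0^8 / 8!
≈ 0.01831563889 × 65536 / 40320 ≈ 0.029770

P(X=8) ≈ 0.029770 ≈ 2.98%


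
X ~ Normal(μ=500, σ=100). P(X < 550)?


z = (550-500)/100 = 0.5
P(Z < 0.5) = 0.6915

P(X < 550) ≈ 0.6915


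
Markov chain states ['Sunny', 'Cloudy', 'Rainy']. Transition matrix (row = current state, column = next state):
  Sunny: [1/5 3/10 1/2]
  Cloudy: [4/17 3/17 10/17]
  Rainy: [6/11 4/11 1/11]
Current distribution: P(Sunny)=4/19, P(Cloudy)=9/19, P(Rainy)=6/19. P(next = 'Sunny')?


P(next=Sunny) = Σᵢ P(now=i)×P(i→Sunny)
= 4/19×1/5 + 9/19×4/17 + 6/19×6/11
= 4/95 + 36/323 + 36/209 = 5788/17765

P = 5788/17765 ≈ 0.3258


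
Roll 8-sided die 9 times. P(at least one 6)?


P(no 6)^9 = (7/8)^9 = 40353607/134217728
P(≥1) = 1 - 40353607/134217728 = 93864121/134217728

P = 93864121/134217728 ≈ 69.93%


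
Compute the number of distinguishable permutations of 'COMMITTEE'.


Letters: 9, freq: {'C': 1, 'O': 1, 'M': 2, 'I': 1, 'T': 2, 'E': 2}
9!/(1!×1!×2!×1!×2!×2!) = 362880/8 = 45360

45360


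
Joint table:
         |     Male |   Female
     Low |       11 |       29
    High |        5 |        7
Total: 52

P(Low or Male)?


P(Low∨Male) = P(Low) + P(Male) - P(Low∧Male)
= (40 + 16 - 11)/52 = 45/52

P = 45/52 ≈ 86.54%


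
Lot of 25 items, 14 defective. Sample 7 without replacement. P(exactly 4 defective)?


Hypergeometric: C(14,4)×C(11,3)/C(25,7)
= 1001×165/480700 = 3003/8740

P(X=4) = 3003/8740 ≈ 34.36%


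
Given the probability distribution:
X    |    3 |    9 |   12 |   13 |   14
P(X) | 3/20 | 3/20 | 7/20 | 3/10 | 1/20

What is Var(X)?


E[X] = 53/5
E[X²] = 622/5
Var(X) = E[X²] - (E[X])² = 622/5 - 2809/25 = 301/25

Var(X) = 301/25 ≈ 12.0400


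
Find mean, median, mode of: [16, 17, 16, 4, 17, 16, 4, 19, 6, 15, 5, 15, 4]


Sorted: [4, 4, 4, 5, 6, 15, 15, 16, 16, 16, 17, 17, 19]
Mean = 154/13
Median = 15
Freq: {16: 3, 17: 2, 4: 3, 19: 1, 6: 1, 15: 2, 5: 1}
Mode: [4, 16]

Mean=154/13, Median=15, Mode=[4, 16]


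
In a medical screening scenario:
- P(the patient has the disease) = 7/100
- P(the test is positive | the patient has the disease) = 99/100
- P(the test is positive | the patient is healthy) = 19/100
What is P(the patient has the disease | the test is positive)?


Using Bayes' theorem:
P(A|B) = P(B|A)·P(A) / P(B)

P(the test is positive) = 99/100 × 7/100 + 19/100 × 93/100
= 693/10000 + 1767/10000 = 123/500

P(the patient has the disease|the test is positive) = (693/10000) / (123/500) = 231/820

P(the patient has the disease|the test is positive) = 231/820 ≈ 28.17%


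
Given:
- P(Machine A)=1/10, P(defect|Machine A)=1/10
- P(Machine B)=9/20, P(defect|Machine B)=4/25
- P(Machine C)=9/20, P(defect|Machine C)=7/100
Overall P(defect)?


P(B) = Σ P(B|Aᵢ)×P(Aᵢ)
  1/10×1/10 = 1/100
  4/25×9/20 = 9/125
  7/100×9/20 = 63/2000
Sum = 227/2000

P(defect) = 227/2000 ≈ 11.35%


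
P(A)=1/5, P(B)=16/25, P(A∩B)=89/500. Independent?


P(A)×P(B) = 16/125
P(A∩B) = 89/500
Not equal → NOT independent

No, not independent


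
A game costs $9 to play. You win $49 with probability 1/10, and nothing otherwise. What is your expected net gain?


E[gain] = (49-9)×1/10 + (-9)×9/10
= 4 - 81/10 = -41/10

Expected net gain = $-41/10 ≈ $-4.10


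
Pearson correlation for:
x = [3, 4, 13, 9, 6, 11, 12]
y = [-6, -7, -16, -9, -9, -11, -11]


n=7, Σx=58, Σy=-69, Σxy=-642, Σx²=576, Σy²=745
r = (7×(-642) - 58×(-69))/√((7×576 - 58²)(7×745 - (-69)²))
= -492/√(668×454) = -492/√303272 ≈ -492/550.7014 ≈ -0.8934

r ≈ -0.8934


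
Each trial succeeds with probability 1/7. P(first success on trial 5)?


Geometric: P(X=5) = (1-p)^(k-1)×p = (6/7)^4×1/7 = 1296/16807

P(X=5) = 1296/16807 ≈ 7.71%


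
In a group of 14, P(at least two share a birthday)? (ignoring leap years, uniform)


P(all different) = Π(365-i)/365 for i=0..13
= 0.776897
P(match) = 1 - 0.776897 = 0.223103

P ≈ 0.2231 ≈ 22.31%


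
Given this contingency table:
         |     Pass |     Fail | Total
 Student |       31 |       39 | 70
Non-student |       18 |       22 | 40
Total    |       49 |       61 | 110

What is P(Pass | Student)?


P(Pass | Student) = 31/(31+39) = 31/70

P(Pass|Student) = 31/70 ≈ 44.29%


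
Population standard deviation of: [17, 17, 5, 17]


Mean = 56/4 = 14
  (17-14)²=9
  (17-14)²=9
  (5-14)²=81
  (17-14)²=9
Σ(x-μ)² = 108
σ² = 108/4 = 27

σ = √(27) ≈ 5.1962


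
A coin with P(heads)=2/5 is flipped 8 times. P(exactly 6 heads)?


Binomial: P(X=6) = C(8,6)×p^6×(1-p)^2
= 28 × 64/15625 × 9/25 = 16128/390625

P(X=6) = 16128/390625 ≈ 4.13%


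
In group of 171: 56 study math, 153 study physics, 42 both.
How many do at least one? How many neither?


|A∪B| = 56+153-42 = 167
Neither = 171-167 = 4

At least one: 167; Neither: 4


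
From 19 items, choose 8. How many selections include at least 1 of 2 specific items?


Complement: C(19,8) - C(17,8) = 75582 - 24310 = 51272

51272


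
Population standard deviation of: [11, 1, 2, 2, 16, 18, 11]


Mean = 61/7
  (11-61/7)²=256/49
  (1-61/7)²=2916/49
  (2-61/7)²=2209/49
  (2-61/7)²=2209/49
  (16-61/7)²=2601/49
  (18-61/7)²=4225/49
  (11-61/7)²=256/49
Σ(x-μ)² = 2096/7
σ² = (2096/7)/7 = 2096/49

σ = √(2096/49) ≈ 6.5403


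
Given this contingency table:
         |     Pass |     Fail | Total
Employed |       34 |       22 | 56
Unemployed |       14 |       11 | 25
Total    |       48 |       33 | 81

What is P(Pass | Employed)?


P(Pass | Employed) = 34/(34+22) = 34/56 = 17/28

P(Pass|Employed) = 17/28 ≈ 60.71%


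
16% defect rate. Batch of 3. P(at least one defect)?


P(all good) = (21/25)^3 = 9261/15625
P(≥1 defect) = 6364/15625

P = 6364/15625 ≈ 40.73%


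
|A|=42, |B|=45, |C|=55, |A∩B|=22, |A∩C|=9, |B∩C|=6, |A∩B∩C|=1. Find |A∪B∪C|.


|A∪B∪C| = 42+45+55-22-9-6+1 = 106

|A∪B∪C| = 106


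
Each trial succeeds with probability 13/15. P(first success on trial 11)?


Geometric: P(X=11) = (1-p)^(k-1)×p = (2/15)^10×13/15 = 13312/8649755859375

P(X=11) = 13312/8649755859375 ≈ 0.00%


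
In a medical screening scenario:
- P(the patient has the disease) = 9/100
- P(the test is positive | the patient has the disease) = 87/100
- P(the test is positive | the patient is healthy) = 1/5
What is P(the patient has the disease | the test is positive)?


Using Bayes' theorem:
P(A|B) = P(B|A)·P(A) / P(B)

P(the test is positive) = 87/100 × 9/100 + 1/5 × 91/100
= 783/10000 + 91/500 = 2603/10000

P(the patient has the disease|the test is positive) = (783/10000) / (2603/10000) = 783/2603

P(the patient has the disease|the test is positive) = 783/2603 ≈ 30.08%


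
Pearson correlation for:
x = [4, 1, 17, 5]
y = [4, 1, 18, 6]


n=4, Σx=27, Σy=29, Σxy=353, Σx²=331, Σy²=377
r = (4×353 - 27×29)/√((4×331 - 27²)(4×377 - 29²))
= 629/√(595×667) = 629/√396865 ≈ 629/629.9722 ≈ 0.9985

r ≈ 0.9985


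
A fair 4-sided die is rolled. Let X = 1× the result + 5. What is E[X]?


E[die] = (1+4)/2 = 5/2
E[X] = 1×5/2 + 5 = 15/2

E[X] = 15/2


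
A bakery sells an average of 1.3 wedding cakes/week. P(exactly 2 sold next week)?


Poisson(λ=1.3): P(X=2) = e^(-λ)×λ^k/k!
= e^(-1.3) × 1.3^2 / 2!
≈ 0.272531793 × 1.69 / 2 ≈ 0.230289

P(X=2) ≈ 0.230289 ≈ 23.03%


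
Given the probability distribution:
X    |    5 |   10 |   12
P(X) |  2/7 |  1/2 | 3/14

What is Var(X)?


E[X] = 9
E[X²] = 88
Var(X) = E[X²] - (E[X])² = 88 - 81 = 7

Var(X) = 7 ≈ 7.0000


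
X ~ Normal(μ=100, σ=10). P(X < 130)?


z = (130-100)/10 = 3.0
P(Z < 3.0) = 0.9987

P(X < 130) ≈ 0.9987


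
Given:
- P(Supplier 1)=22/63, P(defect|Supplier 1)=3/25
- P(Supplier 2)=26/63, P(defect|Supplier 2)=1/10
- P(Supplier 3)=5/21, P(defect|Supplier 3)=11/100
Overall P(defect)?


P(B) = Σ P(B|Aᵢ)×P(Aᵢ)
  3/25×22/63 = 22/525
  1/10×26/63 = 13/315
  11/100×5/21 = 11/420
Sum = 689/6300

P(defect) = 689/6300 ≈ 10.94%


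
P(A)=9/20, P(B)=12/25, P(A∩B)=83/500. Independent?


P(A)×P(B) = 27/125
P(A∩B) = 83/500
Not equal → NOT independent

No, not independent


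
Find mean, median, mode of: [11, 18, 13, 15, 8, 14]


Sorted: [8, 11, 13, 14, 15, 18]
Mean = 79/6
Median = 27/2
Freq: {11: 1, 18: 1, 13: 1, 15: 1, 8: 1, 14: 1}
Mode: No mode

Mean=79/6, Median=27/2, Mode=No mode


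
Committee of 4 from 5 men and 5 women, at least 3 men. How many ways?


Count by #men:
  3M,1W: C(5,3)×C(5,1)=50
  4M,0W: C(5,4)×C(5,0)=5
Total = 55

55


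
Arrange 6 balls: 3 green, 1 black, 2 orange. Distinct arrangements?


6!/(3!×1!×2!) = 60

60


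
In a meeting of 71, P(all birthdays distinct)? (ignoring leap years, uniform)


P(all different) = Π(365-i)/365 for i=0..70
= (365/365)×(364/365)×...×(295/365)
= 0.000679

P ≈ 0.0007 ≈ 0.07%


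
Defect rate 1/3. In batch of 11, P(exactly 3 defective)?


Binomial: P(X=3) = C(11,3)×p^3×(1-p)^8
= 165 × 1/27 × 256/6561 = 14080/59049

P(X=3) = 14080/59049 ≈ 23.84%


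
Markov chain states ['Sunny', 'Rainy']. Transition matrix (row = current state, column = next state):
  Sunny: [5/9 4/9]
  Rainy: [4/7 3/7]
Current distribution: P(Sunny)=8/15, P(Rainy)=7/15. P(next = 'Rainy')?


P(next=Rainy) = Σᵢ P(now=i)×P(i→Rainy)
= 8/15×4/9 + 7/15×3/7
= 32/135 + 1/5 = 59/135

P = 59/135 ≈ 0.4370


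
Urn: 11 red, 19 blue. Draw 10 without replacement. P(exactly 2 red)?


Hypergeometric: C(11,2)×C(19,8)/C(30,10)
= 55×75582/30045015 = 646/4669

P(X=2) = 646/4669 ≈ 13.84%


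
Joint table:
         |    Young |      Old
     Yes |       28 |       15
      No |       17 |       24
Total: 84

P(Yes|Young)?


P(Yes|Young) = 28/(28+17) = 28/45

P = 28/45 ≈ 62.22%


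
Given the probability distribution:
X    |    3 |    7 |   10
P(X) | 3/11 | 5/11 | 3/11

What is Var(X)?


E[X] = 74/11
E[X²] = 52
Var(X) = E[X²] - (E[X])² = 52 - 5476/121 = 816/121

Var(X) = 816/121 ≈ 6.7438


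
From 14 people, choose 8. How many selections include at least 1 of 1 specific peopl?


Complement: C(14,8) - C(13,8) = 3003 - 1287 = 1716

1716


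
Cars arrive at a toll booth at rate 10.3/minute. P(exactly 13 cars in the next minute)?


Poisson(λ=10.3): P(X=13) = e^(-λ)×λ^k/k!
= e^(-10.3) × 10.3^13 / 13!
≈ 3.363309519e-05 × 1.46853371345e+13 / 6227020800 ≈ 0.079318

P(X=13) ≈ 0.079318 ≈ 7.93%


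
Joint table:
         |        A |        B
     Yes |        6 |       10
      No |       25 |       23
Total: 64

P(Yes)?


P(Yes) = (6+10)/64 = 16/64 = 1/4

P(Yes) = 1/4 ≈ 25.00%


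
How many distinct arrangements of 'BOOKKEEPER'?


Letters: 10, freq: {'B': 1, 'O': 2, 'K': 2, 'E': 3, 'P': 1, 'R': 1}
10!/(1!×2!×2!×3!×1!×1!) = 3628800/24 = 151200

151200


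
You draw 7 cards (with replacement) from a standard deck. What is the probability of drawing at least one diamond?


P(not a diamond) = 39/52 = 3/4
P(none in 7 draws) = (3/4)^7 = 2187/16384
P(≥1 diamond) = 1 - 2187/16384 = 14197/16384

P = 14197/16384 ≈ 86.65%


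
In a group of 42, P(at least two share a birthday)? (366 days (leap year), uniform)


P(all different) = Π(366-i)/366 for i=0..41
= 0.086572
P(match) = 1 - 0.086572 = 0.913428

P ≈ 0.9134 ≈ 91.34%


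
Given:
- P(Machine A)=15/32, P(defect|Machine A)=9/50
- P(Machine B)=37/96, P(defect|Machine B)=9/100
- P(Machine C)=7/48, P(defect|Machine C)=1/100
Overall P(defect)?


P(B) = Σ P(B|Aᵢ)×P(Aᵢ)
  9/50×15/32 = 27/320
  9/100×37/96 = 111/3200
  1/100×7/48 = 7/4800
Sum = 1157/9600

P(defect) = 1157/9600 ≈ 12.05%


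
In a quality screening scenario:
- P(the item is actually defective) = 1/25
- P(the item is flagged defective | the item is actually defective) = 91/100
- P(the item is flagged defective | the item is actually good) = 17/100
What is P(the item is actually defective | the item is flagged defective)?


Using Bayes' theorem:
P(A|B) = P(B|A)·P(A) / P(B)

P(the item is flagged defective) = 91/100 × 1/25 + 17/100 × 24/25
= 91/2500 + 102/625 = 499/2500

P(the item is actually defective|the item is flagged defective) = (91/2500) / (499/2500) = 91/499

P(the item is actually defective|the item is flagged defective) = 91/499 ≈ 18.24%


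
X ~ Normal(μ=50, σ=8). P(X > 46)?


z = (46-50)/8 = -0.5
P(X > 46) = 1 - P(Z ≤ -0.5) = 1 - 0.3085 = 0.6915

P(X > 46) ≈ 0.6915


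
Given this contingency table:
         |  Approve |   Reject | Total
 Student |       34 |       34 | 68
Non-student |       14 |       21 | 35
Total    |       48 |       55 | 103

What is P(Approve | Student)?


P(Approve | Student) = 34/(34+34) = 34/68 = 1/2

P(Approve|Student) = 1/2 ≈ 50.00%


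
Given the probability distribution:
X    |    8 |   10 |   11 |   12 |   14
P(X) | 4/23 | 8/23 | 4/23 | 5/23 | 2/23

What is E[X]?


E[X] = Σ x·P(X=x)
= (8)×(4/23) + (10)×(8/23) + (11)×(4/23) + (12)×(5/23) + (14)×(2/23)
= 244/23

E[X] = 244/23


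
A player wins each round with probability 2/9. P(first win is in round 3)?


Geometric: P(X=3) = (1-p)^(k-1)×p = (7/9)^2×2/9 = 98/729

P(X=3) = 98/729 ≈ 13.44%


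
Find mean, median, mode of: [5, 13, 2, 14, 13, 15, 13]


Sorted: [2, 5, 13, 13, 13, 14, 15]
Mean = 75/7
Median = 13
Freq: {5: 1, 13: 3, 2: 1, 14: 1, 15: 1}
Mode: [13]

Mean=75/7, Median=13, Mode=13


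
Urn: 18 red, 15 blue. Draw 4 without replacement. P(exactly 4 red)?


Hypergeometric: C(18,4)×C(15,0)/C(33,4)
= 3060×1/40920 = 51/682

P(X=4) = 51/682 ≈ 7.48%


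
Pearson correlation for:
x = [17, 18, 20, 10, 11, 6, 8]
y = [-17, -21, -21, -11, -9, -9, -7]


n=7, Σx=90, Σy=-95, Σxy=-1406, Σx²=1334, Σy²=1503
r = (7×(-1406) - 90×(-95))/√((7×1334 - 90²)(7×1503 - (-95)²))
= -1292/√(1238×1496) = -1292/√1852048 ≈ -1292/1360.8997 ≈ -0.9494

r ≈ -0.9494


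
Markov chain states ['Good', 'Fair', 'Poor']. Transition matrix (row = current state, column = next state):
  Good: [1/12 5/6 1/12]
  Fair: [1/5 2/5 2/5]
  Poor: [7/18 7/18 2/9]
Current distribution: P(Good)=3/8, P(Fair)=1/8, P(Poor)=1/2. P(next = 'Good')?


P(next=Good) = Σᵢ P(now=i)×P(i→Good)
= 3/8×1/12 + 1/8×1/5 + 1/2×7/18
= 1/32 + 1/40 + 7/36 = 361/1440

P = 361/1440 ≈ 0.2507


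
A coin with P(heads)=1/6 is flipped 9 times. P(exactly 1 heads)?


Binomial: P(X=1) = C(9,1)×p^1×(1-p)^8
= 9 × 1/6 × 390625/1679616 = 390625/1119744

P(X=1) = 390625/1119744 ≈ 34.89%


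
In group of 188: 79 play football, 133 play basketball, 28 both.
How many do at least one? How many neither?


|A∪B| = 79+133-28 = 184
Neither = 188-184 = 4

At least one: 184; Neither: 4


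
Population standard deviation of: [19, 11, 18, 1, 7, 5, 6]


Mean = 67/7
  (19-67/7)²=4356/49
  (11-67/7)²=100/49
  (18-67/7)²=3481/49
  (1-67/7)²=3600/49
  (7-67/7)²=324/49
  (5-67/7)²=1024/49
  (6-67/7)²=625/49
Σ(x-μ)² = 1930/7
σ² = (1930/7)/7 = 1930/49

σ = √(1930/49) ≈ 6.2760


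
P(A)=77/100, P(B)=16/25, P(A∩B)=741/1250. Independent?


P(A)×P(B) = 308/625
P(A∩B) = 741/1250
Not equal → NOT independent

No, not independent


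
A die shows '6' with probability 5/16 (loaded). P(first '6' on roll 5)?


Geometric: P(X=5) = (1-p)^(k-1)×p = (11/16)^4×5/16 = 73205/1048576

P(X=5) = 73205/1048576 ≈ 6.98%


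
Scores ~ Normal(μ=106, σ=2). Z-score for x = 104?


z = (x - μ)/σ = (104 - 106)/2 = -1.0

z = -1.0


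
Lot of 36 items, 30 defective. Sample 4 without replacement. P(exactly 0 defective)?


Hypergeometric: C(30,0)×C(6,4)/C(36,4)
= 1×15/58905 = 1/3927

P(X=0) = 1/3927 ≈ 0.03%


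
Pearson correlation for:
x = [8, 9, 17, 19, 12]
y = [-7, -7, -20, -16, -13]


n=5, Σx=65, Σy=-63, Σxy=-919, Σx²=939, Σy²=923
r = (5×(-919) - 65×(-63))/√((5×939 - 65²)(5×923 - (-63)²))
= -500/√(470×646) = -500/√303620 ≈ -500/551.0172 ≈ -0.9074

r ≈ -0.9074


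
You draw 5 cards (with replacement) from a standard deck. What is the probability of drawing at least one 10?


P(not a 10) = 48/52 = 12/13
P(none in 5 draws) = (12/13)^5 = 248832/371293
P(≥1 10) = 1 - 248832/371293 = 122461/371293

P = 122461/371293 ≈ 32.98%


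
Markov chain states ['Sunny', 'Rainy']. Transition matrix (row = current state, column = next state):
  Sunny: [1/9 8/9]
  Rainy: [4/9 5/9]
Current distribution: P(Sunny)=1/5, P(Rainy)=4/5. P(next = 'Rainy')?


P(next=Rainy) = Σᵢ P(now=i)×P(i→Rainy)
= 1/5×8/9 + 4/5×5/9
= 8/45 + 4/9 = 28/45

P = 28/45 ≈ 0.6222


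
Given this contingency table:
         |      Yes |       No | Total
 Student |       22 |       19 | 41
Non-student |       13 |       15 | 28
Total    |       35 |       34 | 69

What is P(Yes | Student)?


P(Yes | Student) = 22/(22+19) = 22/41

P(Yes|Student) = 22/41 ≈ 53.66%


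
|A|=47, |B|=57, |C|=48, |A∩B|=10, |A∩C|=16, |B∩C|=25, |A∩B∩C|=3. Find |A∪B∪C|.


|A∪B∪C| = 47+57+48-10-16-25+3 = 104

|A∪B∪C| = 104


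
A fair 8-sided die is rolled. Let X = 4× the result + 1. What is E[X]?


E[die] = (1+8)/2 = 9/2
E[X] = 4×9/2 + 1 = 19

E[X] = 19


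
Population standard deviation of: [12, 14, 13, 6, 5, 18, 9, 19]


Mean = 96/8 = 12
  (12-12)²=0
  (14-12)²=4
  (13-12)²=1
  (6-12)²=36
  (5-12)²=49
  (18-12)²=36
  (9-12)²=9
  (19-12)²=49
Σ(x-μ)² = 184
σ² = 184/8 = 23

σ = √(23) ≈ 4.7958


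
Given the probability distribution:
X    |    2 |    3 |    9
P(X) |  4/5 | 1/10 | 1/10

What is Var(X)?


E[X] = 14/5
E[X²] = 61/5
Var(X) = E[X²] - (E[X])² = 61/5 - 196/25 = 109/25

Var(X) = 109/25 ≈ 4.3600


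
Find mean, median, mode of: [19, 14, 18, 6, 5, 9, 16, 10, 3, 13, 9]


Sorted: [3, 5, 6, 9, 9, 10, 13, 14, 16, 18, 19]
Mean = 122/11
Median = 10
Freq: {19: 1, 14: 1, 18: 1, 6: 1, 5: 1, 9: 2, 16: 1, 10: 1, 3: 1, 13: 1}
Mode: [9]

Mean=122/11, Median=10, Mode=9


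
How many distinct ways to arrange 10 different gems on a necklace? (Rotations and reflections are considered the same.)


Free circular arrangements: rotations and reflections both identified.
(n-1)!/2 = 9!/2 = 362880/2 = 181440

181440


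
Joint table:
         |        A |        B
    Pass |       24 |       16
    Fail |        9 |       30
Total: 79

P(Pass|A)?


P(Pass|A) = 24/(24+9) = 24/33 = 8/11

P = 8/11 ≈ 72.73%


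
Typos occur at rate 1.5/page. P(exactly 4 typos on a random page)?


Poisson(λ=1.5): P(X=4) = e^(-λ)×λ^k/k!
= e^(-1.5) × 1.5^4 / 4!
≈ 0.2231301601 × 5.0625 / 24 ≈ 0.047067

P(X=4) ≈ 0.047067 ≈ 4.71%


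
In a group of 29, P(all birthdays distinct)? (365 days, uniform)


P(all different) = Π(365-i)/365 for i=0..28
= (365/365)×(364/365)×...×(337/365)
= 0.319031

P ≈ 0.3190 ≈ 31.90%


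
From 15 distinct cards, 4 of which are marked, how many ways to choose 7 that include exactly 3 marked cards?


Choose 3 of the 4 marked cards and 4 of the other 11 cards:
C(4,3)×C(11,4) = 4×330 = 1320

1320


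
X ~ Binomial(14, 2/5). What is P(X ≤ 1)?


P(X ≤ 1) = Σ P(X=i) for i=0..1
P(X=0) = 4782969/6103515625
P(X=1) = 44641044/6103515625
Sum = 49424013/6103515625

P(X ≤ 1) = 49424013/6103515625 ≈ 0.81%


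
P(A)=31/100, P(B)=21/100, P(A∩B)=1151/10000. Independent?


P(A)×P(B) = 651/10000
P(A∩B) = 1151/10000
Not equal → NOT independent

No, not independent


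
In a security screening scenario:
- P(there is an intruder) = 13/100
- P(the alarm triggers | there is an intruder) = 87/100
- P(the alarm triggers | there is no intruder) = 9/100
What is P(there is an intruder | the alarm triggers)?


Using Bayes' theorem:
P(A|B) = P(B|A)·P(A) / P(B)

P(the alarm triggers) = 87/100 × 13/100 + 9/100 × 87/100
= 1131/10000 + 783/10000 = 957/5000

P(there is an intruder|the alarm triggers) = (1131/10000) / (957/5000) = 13/22

P(there is an intruder|the alarm triggers) = 13/22 ≈ 59.09%


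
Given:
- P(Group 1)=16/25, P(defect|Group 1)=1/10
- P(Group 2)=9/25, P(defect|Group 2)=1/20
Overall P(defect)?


P(B) = Σ P(B|Aᵢ)×P(Aᵢ)
  1/10×16/25 = 8/125
  1/20×9/25 = 9/500
Sum = 41/500

P(defect) = 41/500 ≈ 8.20%


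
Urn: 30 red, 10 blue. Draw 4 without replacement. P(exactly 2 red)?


Hypergeometric: C(30,2)×C(10,2)/C(40,4)
= 435×45/91390 = 3915/18278

P(X=2) = 3915/18278 ≈ 21.42%


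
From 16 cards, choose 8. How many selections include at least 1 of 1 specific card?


Complement: C(16,8) - C(15,8) = 12870 - 6435 = 6435

6435


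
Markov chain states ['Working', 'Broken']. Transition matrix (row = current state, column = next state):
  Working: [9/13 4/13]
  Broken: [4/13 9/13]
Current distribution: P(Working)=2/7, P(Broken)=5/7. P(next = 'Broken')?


P(next=Broken) = Σᵢ P(now=i)×P(i→Broken)
= 2/7×4/13 + 5/7×9/13
= 8/91 + 45/91 = 53/91

P = 53/91 ≈ 0.5824
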